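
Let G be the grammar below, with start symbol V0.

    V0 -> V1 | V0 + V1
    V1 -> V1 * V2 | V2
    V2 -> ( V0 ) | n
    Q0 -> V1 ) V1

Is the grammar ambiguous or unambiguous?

Only V0, V1, V2 are reachable from V0; ignoring the rest: V0 → V0 + V1 | V1  ;  V1 → V1 * V2 | V2  — a left-associative chain with V2 at the bottom. Each string factors uniquely by precedence.

Unambiguous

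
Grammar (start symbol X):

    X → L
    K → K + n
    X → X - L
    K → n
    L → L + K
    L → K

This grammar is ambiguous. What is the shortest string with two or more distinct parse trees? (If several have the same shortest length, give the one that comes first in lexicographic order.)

length 1: no string has ≥2 trees
length 3: n + n has 2 parse trees

Two derivations of n + n:
  X ⇒ L ⇒ L + K ⇒ K + K ⇒ n + K ⇒ n + n
  X ⇒ L ⇒ K ⇒ K + n ⇒ n + n

n + n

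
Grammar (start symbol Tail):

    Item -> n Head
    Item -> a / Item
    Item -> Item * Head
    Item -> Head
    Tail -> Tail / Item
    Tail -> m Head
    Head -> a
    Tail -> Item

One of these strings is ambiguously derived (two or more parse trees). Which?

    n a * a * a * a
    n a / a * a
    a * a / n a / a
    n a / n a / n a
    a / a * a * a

n a * a * a * a: 1 tree
n a / a * a: 1 tree
a * a / n a / a: 1 tree
n a / n a / n a: 1 tree
a / a * a * a: 4 trees

a / a * a * a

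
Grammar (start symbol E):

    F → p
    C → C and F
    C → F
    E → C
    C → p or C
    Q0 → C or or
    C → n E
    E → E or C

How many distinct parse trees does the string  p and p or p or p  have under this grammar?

Parse trees for p and p or p or p:
  [E [E [C [C [F p]] and [F p]]] or [C p or [C [F p]]]]
  [E [E [E [C [C [F p]] and [F p]]] or [C [F p]]] or [C [F p]]]

2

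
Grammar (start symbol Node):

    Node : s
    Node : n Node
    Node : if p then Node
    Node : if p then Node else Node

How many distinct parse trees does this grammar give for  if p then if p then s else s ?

2

Parse trees for if p then if p then s else s:
  [Node if p then [Node if p then [Node s] else [Node s]]]
  [Node if p then [Node if p then [Node s]] else [Node s]]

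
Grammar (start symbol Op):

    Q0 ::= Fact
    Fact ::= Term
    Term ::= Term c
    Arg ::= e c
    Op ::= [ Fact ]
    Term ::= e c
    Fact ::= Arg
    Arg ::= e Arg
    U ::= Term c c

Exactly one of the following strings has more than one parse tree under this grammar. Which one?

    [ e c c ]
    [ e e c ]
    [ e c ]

[ e c ]

[ e c c ]: 1 tree
[ e e c ]: 1 tree
[ e c ]: 2 trees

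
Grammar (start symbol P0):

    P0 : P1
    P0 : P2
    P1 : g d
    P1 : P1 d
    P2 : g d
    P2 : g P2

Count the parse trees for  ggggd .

1

Parse trees for ggggd:
  [P0 [P2 g [P2 g [P2 g [P2 g d]]]]]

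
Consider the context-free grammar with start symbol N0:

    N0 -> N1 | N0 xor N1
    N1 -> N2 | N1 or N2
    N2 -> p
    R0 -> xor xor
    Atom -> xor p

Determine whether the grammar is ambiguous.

(R0, Atom are unreachable from N0, so their rules don't affect L(N0).) N0 → N0 xor N1 | N1  ;  N1 → N1 or N2 | N2  — a left-associative chain with N2 at the bottom. Each string factors uniquely by precedence.

Unambiguous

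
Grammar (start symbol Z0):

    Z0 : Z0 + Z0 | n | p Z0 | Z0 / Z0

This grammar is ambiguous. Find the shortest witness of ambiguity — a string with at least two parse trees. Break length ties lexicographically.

length 1: no string has ≥2 trees
length 2: no string has ≥2 trees
length 3: no string has ≥2 trees
length 4: p n + n has 2 parse trees

Two derivations of p n + n:
  Z0 ⇒ Z0 + Z0 ⇒ p Z0 + Z0 ⇒ p n + Z0 ⇒ p n + n
  Z0 ⇒ p Z0 ⇒ p Z0 + Z0 ⇒ p n + Z0 ⇒ p n + n

p n + n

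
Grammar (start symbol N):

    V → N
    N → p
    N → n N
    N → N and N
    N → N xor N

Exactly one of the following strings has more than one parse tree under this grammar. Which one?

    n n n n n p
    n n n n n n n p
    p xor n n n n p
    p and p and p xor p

p and p and p xor p

n n n n n p: 1 tree
n n n n n n n p: 1 tree
p xor n n n n p: 1 tree
p and p and p xor p: 5 trees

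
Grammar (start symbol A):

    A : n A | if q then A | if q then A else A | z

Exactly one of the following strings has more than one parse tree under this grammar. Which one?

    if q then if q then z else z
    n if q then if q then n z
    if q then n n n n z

if q then if q then z else z: 2 trees
n if q then if q then n z: 1 tree
if q then n n n n z: 1 tree

if q then if q then z else z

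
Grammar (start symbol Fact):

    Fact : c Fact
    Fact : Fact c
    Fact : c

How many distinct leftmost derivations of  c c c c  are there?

Parse trees for c c c c:
  [Fact c [Fact c [Fact c [Fact c]]]]
  [Fact c [Fact c [Fact [Fact c] c]]]
  [Fact c [Fact [Fact c [Fact c]] c]]
  [Fact c [Fact [Fact [Fact c] c] c]]
  [Fact [Fact c [Fact c [Fact c]]] c]
  [Fact [Fact c [Fact [Fact c] c]] c]
  [Fact [Fact [Fact c [Fact c]] c] c]
  [Fact [Fact [Fact [Fact c] c] c] c]

8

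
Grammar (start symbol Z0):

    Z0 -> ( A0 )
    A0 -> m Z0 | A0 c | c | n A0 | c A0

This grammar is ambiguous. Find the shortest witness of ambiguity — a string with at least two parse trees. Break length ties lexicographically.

( c c )

length 3: no string has ≥2 trees
length 4: ( c c ) has 2 parse trees

Two derivations of ( c c ):
  Z0 ⇒ ( A0 ) ⇒ ( A0 c ) ⇒ ( c c )
  Z0 ⇒ ( A0 ) ⇒ ( c A0 ) ⇒ ( c c )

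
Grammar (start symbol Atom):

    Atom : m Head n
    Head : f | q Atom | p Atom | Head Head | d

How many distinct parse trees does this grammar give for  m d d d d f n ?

Parse trees for m d d d d f n (showing first 6 of 14):
  [Atom m [Head [Head d] [Head [Head d] [Head [Head d] [Head [Head d] [Head f]]]]] n]
  [Atom m [Head [Head d] [Head [Head d] [Head [Head [Head d] [Head d]] [Head f]]]] n]
  [Atom m [Head [Head d] [Head [Head [Head d] [Head d]] [Head [Head d] [Head f]]]] n]
  [Atom m [Head [Head d] [Head [Head [Head d] [Head [Head d] [Head d]]] [Head f]]] n]
  [Atom m [Head [Head d] [Head [Head [Head [Head d] [Head d]] [Head d]] [Head f]]] n]
  [Atom m [Head [Head [Head d] [Head d]] [Head [Head d] [Head [Head d] [Head f]]]] n]

14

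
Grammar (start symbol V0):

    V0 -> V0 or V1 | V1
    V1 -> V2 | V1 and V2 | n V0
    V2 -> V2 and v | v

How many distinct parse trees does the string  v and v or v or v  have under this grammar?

2

Parse trees for v and v or v or v:
  [V0 [V0 [V0 [V1 [V2 [V2 v] and v]]] or [V1 [V2 v]]] or [V1 [V2 v]]]
  [V0 [V0 [V0 [V1 [V1 [V2 v]] and [V2 v]]] or [V1 [V2 v]]] or [V1 [V2 v]]]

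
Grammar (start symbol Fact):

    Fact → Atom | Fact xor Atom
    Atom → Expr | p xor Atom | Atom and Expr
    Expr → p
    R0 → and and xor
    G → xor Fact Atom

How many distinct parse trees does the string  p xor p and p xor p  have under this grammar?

Parse trees for p xor p and p xor p:
  [Fact [Fact [Atom p xor [Atom [Atom [Expr p]] and [Expr p]]]] xor [Atom [Expr p]]]
  [Fact [Fact [Atom [Atom p xor [Atom [Expr p]]] and [Expr p]]] xor [Atom [Expr p]]]
  [Fact [Fact [Fact [Atom [Expr p]]] xor [Atom [Atom [Expr p]] and [Expr p]]] xor [Atom [Expr p]]]

3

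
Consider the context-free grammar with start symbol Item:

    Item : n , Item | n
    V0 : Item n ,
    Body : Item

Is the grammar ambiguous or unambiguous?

Unambiguous

Only Item is reachable from Item; ignoring the rest: The reachable grammar is A → atom sep A | atom. Each atom is followed by either the separator (recurse) or end-of-string (stop) — no choice point.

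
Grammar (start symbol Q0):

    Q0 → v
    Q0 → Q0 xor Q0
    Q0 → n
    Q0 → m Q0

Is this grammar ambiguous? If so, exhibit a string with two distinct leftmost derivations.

Ambiguous

Witness: m n xor n

Derivation 1: Q0 ⇒ Q0 xor Q0 ⇒ m Q0 xor Q0 ⇒ m n xor Q0 ⇒ m n xor n
Derivation 2: Q0 ⇒ m Q0 ⇒ m Q0 xor Q0 ⇒ m n xor Q0 ⇒ m n xor n

Two distinct leftmost derivations for the same string.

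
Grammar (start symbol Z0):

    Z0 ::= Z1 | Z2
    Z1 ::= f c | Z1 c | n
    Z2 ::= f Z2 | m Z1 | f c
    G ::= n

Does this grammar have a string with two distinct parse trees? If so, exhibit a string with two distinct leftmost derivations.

Witness: f c

Derivation 1: Z0 ⇒ Z1 ⇒ f c
Derivation 2: Z0 ⇒ Z2 ⇒ f c

Two distinct leftmost derivations for the same string.

Ambiguous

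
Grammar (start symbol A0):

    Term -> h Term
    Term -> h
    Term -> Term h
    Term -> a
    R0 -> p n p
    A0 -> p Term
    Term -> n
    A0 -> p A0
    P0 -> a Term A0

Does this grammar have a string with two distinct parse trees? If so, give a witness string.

Ambiguous

Witness: p h h

Derivation 1: A0 ⇒ p Term ⇒ p h Term ⇒ p h h
Derivation 2: A0 ⇒ p Term ⇒ p Term h ⇒ p h h

Two distinct leftmost derivations for the same string.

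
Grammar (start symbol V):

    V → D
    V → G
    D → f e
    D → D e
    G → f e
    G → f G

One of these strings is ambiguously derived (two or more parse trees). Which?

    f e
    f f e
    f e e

f e: 2 trees
f f e: 1 tree
f e e: 1 tree

f e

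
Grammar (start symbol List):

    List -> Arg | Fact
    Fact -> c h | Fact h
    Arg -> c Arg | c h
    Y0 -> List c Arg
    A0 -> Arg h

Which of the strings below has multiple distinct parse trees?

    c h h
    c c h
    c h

c h h: 1 tree
c c h: 1 tree
c h: 2 trees

c h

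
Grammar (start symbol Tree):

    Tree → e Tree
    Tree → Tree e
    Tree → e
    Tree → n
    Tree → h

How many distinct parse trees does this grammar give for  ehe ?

Parse trees for ehe:
  [Tree e [Tree [Tree h] e]]
  [Tree [Tree e [Tree h]] e]

2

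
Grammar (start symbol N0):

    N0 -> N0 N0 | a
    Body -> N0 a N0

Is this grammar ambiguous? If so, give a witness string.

Ambiguous

Witness: a a a

Derivation 1: N0 ⇒ N0 N0 ⇒ N0 N0 N0 ⇒ a N0 N0 ⇒ a a N0 ⇒ a a a
Derivation 2: N0 ⇒ N0 N0 ⇒ a N0 ⇒ a N0 N0 ⇒ a a N0 ⇒ a a a

Two distinct leftmost derivations for the same string.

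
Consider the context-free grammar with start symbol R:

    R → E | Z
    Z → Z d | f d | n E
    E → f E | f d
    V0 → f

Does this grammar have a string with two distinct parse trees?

Ambiguous

Witness: f d

Derivation 1: R ⇒ E ⇒ f d
Derivation 2: R ⇒ Z ⇒ f d

Two distinct leftmost derivations for the same string.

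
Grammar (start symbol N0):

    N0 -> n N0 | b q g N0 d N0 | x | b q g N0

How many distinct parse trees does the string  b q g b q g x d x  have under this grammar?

Parse trees for b q g b q g x d x:
  [N0 b q g [N0 b q g [N0 x]] d [N0 x]]
  [N0 b q g [N0 b q g [N0 x] d [N0 x]]]

2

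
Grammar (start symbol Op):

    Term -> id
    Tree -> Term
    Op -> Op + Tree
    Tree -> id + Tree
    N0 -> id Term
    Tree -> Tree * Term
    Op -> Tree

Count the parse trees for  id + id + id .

Parse trees for id + id + id:
  [Op [Op [Tree [Term id]]] + [Tree id + [Tree [Term id]]]]
  [Op [Op [Op [Tree [Term id]]] + [Tree [Term id]]] + [Tree [Term id]]]
  [Op [Op [Tree id + [Tree [Term id]]]] + [Tree [Term id]]]
  [Op [Tree id + [Tree id + [Tree [Term id]]]]]

4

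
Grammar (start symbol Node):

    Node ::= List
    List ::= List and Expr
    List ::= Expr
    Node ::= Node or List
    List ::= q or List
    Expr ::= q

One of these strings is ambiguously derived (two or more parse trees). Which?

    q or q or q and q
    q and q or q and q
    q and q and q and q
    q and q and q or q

q or q or q and q: 7 trees
q and q or q and q: 1 tree
q and q and q and q: 1 tree
q and q and q or q: 1 tree

q or q or q and q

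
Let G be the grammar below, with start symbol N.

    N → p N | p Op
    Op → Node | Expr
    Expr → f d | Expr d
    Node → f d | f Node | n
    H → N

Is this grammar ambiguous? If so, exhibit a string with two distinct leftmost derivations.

Ambiguous

Witness: p f d

Derivation 1: N ⇒ p Op ⇒ p Node ⇒ p f d
Derivation 2: N ⇒ p Op ⇒ p Expr ⇒ p f d

Two distinct leftmost derivations for the same string.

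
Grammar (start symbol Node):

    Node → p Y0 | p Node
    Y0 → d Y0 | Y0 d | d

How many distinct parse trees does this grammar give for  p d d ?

Parse trees for p d d:
  [Node p [Y0 d [Y0 d]]]
  [Node p [Y0 [Y0 d] d]]

2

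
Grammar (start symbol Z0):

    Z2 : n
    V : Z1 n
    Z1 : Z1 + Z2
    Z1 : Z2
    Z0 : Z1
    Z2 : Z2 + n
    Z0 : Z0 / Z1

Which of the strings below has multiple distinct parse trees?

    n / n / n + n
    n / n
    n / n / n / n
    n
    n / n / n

n / n / n + n: 2 trees
n / n: 1 tree
n / n / n / n: 1 tree
n: 1 tree
n / n / n: 1 tree

n / n / n + n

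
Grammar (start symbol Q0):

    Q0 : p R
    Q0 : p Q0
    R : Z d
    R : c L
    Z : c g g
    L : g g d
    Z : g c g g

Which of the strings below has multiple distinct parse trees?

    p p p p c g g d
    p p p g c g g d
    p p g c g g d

p p p p c g g d

p p p p c g g d: 2 trees
p p p g c g g d: 1 tree
p p g c g g d: 1 tree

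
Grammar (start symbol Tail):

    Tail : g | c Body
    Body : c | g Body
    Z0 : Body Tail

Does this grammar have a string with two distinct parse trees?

Unambiguous

(Z0 is unreachable from Tail, so its rules don't affect L(Tail).) Restricted to the reachable nonterminals, every rule has the form A → t or A → t B, and no two rules for the same A share a first terminal. The grammar encodes a DFA — one run per string.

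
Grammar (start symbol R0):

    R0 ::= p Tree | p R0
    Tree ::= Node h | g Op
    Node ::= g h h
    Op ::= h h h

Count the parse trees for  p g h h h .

Parse trees for p g h h h:
  [R0 p [Tree [Node g h h] h]]
  [R0 p [Tree g [Op h h h]]]

2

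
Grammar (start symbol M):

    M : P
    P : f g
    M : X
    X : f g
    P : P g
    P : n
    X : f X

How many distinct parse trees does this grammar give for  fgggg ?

Parse trees for fgggg:
  [M [P [P [P [P f g] g] g] g]]

1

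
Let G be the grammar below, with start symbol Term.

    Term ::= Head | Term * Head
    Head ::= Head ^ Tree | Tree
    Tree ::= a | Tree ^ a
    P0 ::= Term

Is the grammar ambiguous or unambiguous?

Ambiguous

Witness: a ^ a

Derivation 1: Term ⇒ Head ⇒ Head ^ Tree ⇒ Tree ^ Tree ⇒ a ^ Tree ⇒ a ^ a
Derivation 2: Term ⇒ Head ⇒ Tree ⇒ Tree ^ a ⇒ a ^ a

Two distinct leftmost derivations for the same string.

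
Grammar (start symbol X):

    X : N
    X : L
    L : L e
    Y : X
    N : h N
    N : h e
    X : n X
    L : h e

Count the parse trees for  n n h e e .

1

Parse trees for n n h e e:
  [X n [X n [X [L [L h e] e]]]]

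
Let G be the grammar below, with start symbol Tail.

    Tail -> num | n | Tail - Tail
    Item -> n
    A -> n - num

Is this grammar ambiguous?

Witness: n - n - n

Derivation 1: Tail ⇒ Tail - Tail ⇒ n - Tail ⇒ n - Tail - Tail ⇒ n - n - Tail ⇒ n - n - n
Derivation 2: Tail ⇒ Tail - Tail ⇒ Tail - Tail - Tail ⇒ n - Tail - Tail ⇒ n - n - Tail ⇒ n - n - n

Two distinct leftmost derivations for the same string.

Ambiguous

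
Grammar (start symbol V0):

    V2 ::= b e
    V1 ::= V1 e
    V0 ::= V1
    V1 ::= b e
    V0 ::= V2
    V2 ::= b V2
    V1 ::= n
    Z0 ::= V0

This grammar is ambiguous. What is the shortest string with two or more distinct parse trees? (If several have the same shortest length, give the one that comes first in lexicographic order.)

b e

length 1: no string has ≥2 trees
length 2: b e has 2 parse trees

Two derivations of b e:
  V0 ⇒ V1 ⇒ b e
  V0 ⇒ V2 ⇒ b e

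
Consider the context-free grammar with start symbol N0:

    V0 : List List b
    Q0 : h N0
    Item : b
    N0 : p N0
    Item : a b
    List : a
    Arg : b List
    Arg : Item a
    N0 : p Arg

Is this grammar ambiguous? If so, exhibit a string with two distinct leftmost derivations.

Ambiguous

Witness: p b a

Derivation 1: N0 ⇒ p Arg ⇒ p b List ⇒ p b a
Derivation 2: N0 ⇒ p Arg ⇒ p Item a ⇒ p b a

Two distinct leftmost derivations for the same string.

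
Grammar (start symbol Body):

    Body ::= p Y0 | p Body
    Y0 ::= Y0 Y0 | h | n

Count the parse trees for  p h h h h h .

Parse trees for p h h h h h (showing first 6 of 14):
  [Body p [Y0 [Y0 h] [Y0 [Y0 h] [Y0 [Y0 h] [Y0 [Y0 h] [Y0 h]]]]]]
  [Body p [Y0 [Y0 h] [Y0 [Y0 h] [Y0 [Y0 [Y0 h] [Y0 h]] [Y0 h]]]]]
  [Body p [Y0 [Y0 h] [Y0 [Y0 [Y0 h] [Y0 h]] [Y0 [Y0 h] [Y0 h]]]]]
  [Body p [Y0 [Y0 h] [Y0 [Y0 [Y0 h] [Y0 [Y0 h] [Y0 h]]] [Y0 h]]]]
  [Body p [Y0 [Y0 h] [Y0 [Y0 [Y0 [Y0 h] [Y0 h]] [Y0 h]] [Y0 h]]]]
  [Body p [Y0 [Y0 [Y0 h] [Y0 h]] [Y0 [Y0 h] [Y0 [Y0 h] [Y0 h]]]]]

14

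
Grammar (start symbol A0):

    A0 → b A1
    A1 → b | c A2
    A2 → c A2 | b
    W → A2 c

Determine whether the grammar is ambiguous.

(W is unreachable from A0, so its rules don't affect L(A0).) Restricted to the reachable nonterminals, every rule has the form A → t or A → t B, and no two rules for the same A share a first terminal. The grammar encodes a DFA — one run per string.

Unambiguous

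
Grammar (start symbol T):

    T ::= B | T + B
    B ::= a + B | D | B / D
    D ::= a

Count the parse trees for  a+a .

Parse trees for a+a:
  [T [B a + [B [D a]]]]
  [T [T [B [D a]]] + [B [D a]]]

2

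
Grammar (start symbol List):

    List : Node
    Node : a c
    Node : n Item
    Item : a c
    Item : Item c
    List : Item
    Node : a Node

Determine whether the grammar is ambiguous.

Ambiguous

Witness: a c

Derivation 1: List ⇒ Node ⇒ a c
Derivation 2: List ⇒ Item ⇒ a c

Two distinct leftmost derivations for the same string.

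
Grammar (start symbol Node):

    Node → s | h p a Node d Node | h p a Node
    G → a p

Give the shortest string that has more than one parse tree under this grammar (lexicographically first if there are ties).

h p a h p a s d s

length 1: no string has ≥2 trees
length 4: no string has ≥2 trees
length 6: no string has ≥2 trees
length 7: no string has ≥2 trees
length 9: h p a h p a s d s has 2 parse trees

Two derivations of h p a h p a s d s:
  Node ⇒ h p a Node d Node ⇒ h p a h p a Node d Node ⇒ h p a h p a s d Node ⇒ h p a h p a s d s
  Node ⇒ h p a Node ⇒ h p a h p a Node d Node ⇒ h p a h p a s d Node ⇒ h p a h p a s d s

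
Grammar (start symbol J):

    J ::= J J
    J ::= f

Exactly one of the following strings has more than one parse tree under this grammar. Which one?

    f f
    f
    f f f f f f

f f f f f f

f f: 1 tree
f: 1 tree
f f f f f f: 42 trees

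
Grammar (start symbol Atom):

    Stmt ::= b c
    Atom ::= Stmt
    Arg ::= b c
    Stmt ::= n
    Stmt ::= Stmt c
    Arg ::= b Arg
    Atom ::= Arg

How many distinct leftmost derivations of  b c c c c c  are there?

1

Parse trees for b c c c c c:
  [Atom [Stmt [Stmt [Stmt [Stmt [Stmt b c] c] c] c] c]]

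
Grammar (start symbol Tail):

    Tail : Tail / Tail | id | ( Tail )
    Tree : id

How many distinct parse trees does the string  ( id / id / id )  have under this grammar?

2

Parse trees for ( id / id / id ):
  [Tail ( [Tail [Tail id] / [Tail [Tail id] / [Tail id]]] )]
  [Tail ( [Tail [Tail [Tail id] / [Tail id]] / [Tail id]] )]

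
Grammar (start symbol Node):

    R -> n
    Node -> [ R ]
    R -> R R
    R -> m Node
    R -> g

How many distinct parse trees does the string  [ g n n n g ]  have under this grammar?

Parse trees for [ g n n n g ] (showing first 6 of 14):
  [Node [ [R [R g] [R [R n] [R [R n] [R [R n] [R g]]]]] ]]
  [Node [ [R [R g] [R [R n] [R [R [R n] [R n]] [R g]]]] ]]
  [Node [ [R [R g] [R [R [R n] [R n]] [R [R n] [R g]]]] ]]
  [Node [ [R [R g] [R [R [R n] [R [R n] [R n]]] [R g]]] ]]
  [Node [ [R [R g] [R [R [R [R n] [R n]] [R n]] [R g]]] ]]
  [Node [ [R [R [R g] [R n]] [R [R n] [R [R n] [R g]]]] ]]

14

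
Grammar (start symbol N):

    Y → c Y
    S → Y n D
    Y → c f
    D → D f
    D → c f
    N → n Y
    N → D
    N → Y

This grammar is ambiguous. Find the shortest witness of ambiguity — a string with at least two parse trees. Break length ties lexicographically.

length 2: c f has 2 parse trees

Two derivations of c f:
  N ⇒ D ⇒ c f
  N ⇒ Y ⇒ c f

c f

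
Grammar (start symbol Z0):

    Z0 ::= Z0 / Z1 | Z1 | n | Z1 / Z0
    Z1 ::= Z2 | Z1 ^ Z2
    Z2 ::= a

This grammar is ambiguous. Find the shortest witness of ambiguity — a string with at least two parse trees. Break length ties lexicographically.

a / a

length 1: no string has ≥2 trees
length 3: a / a has 2 parse trees

Two derivations of a / a:
  Z0 ⇒ Z0 / Z1 ⇒ Z1 / Z1 ⇒ Z2 / Z1 ⇒ a / Z1 ⇒ a / Z2 ⇒ a / a
  Z0 ⇒ Z1 / Z0 ⇒ Z2 / Z0 ⇒ a / Z0 ⇒ a / Z1 ⇒ a / Z2 ⇒ a / a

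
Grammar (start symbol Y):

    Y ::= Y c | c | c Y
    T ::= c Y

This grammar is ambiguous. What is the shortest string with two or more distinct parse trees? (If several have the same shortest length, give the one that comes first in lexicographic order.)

length 1: no string has ≥2 trees
length 2: c c has 2 parse trees

Two derivations of c c:
  Y ⇒ Y c ⇒ c c
  Y ⇒ c Y ⇒ c c

c c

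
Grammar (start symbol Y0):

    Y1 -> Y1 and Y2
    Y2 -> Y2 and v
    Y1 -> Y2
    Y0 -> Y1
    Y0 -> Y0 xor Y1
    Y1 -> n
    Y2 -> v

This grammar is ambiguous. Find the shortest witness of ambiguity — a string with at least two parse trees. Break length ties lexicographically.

length 1: no string has ≥2 trees
length 3: v and v has 2 parse trees

Two derivations of v and v:
  Y0 ⇒ Y1 ⇒ Y1 and Y2 ⇒ Y2 and Y2 ⇒ v and Y2 ⇒ v and v
  Y0 ⇒ Y1 ⇒ Y2 ⇒ Y2 and v ⇒ v and v

v and v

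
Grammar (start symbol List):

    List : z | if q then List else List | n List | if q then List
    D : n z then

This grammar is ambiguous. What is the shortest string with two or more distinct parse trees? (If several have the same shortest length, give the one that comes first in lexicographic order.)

if q then if q then z else z

length 1: no string has ≥2 trees
length 2: no string has ≥2 trees
length 3: no string has ≥2 trees
length 4: no string has ≥2 trees
length 5: no string has ≥2 trees
length 6: no string has ≥2 trees
length 7: no string has ≥2 trees
length 8: no string has ≥2 trees
length 9: if q then if q then z else z has 2 parse trees

Two derivations of if q then if q then z else z:
  List ⇒ if q then List else List ⇒ if q then if q then List else List ⇒ if q then if q then z else List ⇒ if q then if q then z else z
  List ⇒ if q then List ⇒ if q then if q then List else List ⇒ if q then if q then z else List ⇒ if q then if q then z else z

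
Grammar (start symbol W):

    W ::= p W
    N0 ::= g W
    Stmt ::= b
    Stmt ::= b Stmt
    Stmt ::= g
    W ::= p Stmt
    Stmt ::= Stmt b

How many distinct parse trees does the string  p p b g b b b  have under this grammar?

Parse trees for p p b g b b b:
  [W p [W p [Stmt b [Stmt [Stmt [Stmt [Stmt g] b] b] b]]]]
  [W p [W p [Stmt [Stmt b [Stmt [Stmt [Stmt g] b] b]] b]]]
  [W p [W p [Stmt [Stmt [Stmt b [Stmt [Stmt g] b]] b] b]]]
  [W p [W p [Stmt [Stmt [Stmt [Stmt b [Stmt g]] b] b] b]]]

4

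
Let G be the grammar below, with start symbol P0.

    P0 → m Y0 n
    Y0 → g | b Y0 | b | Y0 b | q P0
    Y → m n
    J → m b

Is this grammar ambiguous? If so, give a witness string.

Witness: m b b n

Derivation 1: P0 ⇒ m Y0 n ⇒ m b Y0 n ⇒ m b b n
Derivation 2: P0 ⇒ m Y0 n ⇒ m Y0 b n ⇒ m b b n

Two distinct leftmost derivations for the same string.

Ambiguous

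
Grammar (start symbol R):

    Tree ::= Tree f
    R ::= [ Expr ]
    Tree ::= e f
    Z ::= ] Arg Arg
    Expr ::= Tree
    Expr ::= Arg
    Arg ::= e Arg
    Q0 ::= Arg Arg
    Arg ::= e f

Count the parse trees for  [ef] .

Parse trees for [ef]:
  [R [ [Expr [Tree e f]] ]]
  [R [ [Expr [Arg e f]] ]]

2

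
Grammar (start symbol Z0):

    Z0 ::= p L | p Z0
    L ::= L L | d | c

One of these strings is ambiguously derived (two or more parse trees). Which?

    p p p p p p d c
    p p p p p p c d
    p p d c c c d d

p p p p p p d c: 1 tree
p p p p p p c d: 1 tree
p p d c c c d d: 42 trees

p p d c c c d d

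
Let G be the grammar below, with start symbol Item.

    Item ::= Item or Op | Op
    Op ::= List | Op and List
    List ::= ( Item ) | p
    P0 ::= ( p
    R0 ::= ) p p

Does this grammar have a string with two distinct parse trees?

Only Item, Op, List are reachable from Item; ignoring the rest: Item → Item or Op | Op  ;  Op → Op and List | List  — a left-associative chain with List at the bottom. Each string factors uniquely by precedence.

Unambiguous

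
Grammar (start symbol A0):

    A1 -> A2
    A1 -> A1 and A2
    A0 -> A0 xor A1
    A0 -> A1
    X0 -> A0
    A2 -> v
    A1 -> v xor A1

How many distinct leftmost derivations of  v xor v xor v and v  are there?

Parse trees for v xor v xor v and v:
  [A0 [A0 [A1 [A2 v]]] xor [A1 [A1 v xor [A1 [A2 v]]] and [A2 v]]]
  [A0 [A0 [A1 [A2 v]]] xor [A1 v xor [A1 [A1 [A2 v]] and [A2 v]]]]
  [A0 [A0 [A0 [A1 [A2 v]]] xor [A1 [A2 v]]] xor [A1 [A1 [A2 v]] and [A2 v]]]
  [A0 [A0 [A1 v xor [A1 [A2 v]]]] xor [A1 [A1 [A2 v]] and [A2 v]]]
  [A0 [A1 [A1 v xor [A1 v xor [A1 [A2 v]]]] and [A2 v]]]
  [A0 [A1 v xor [A1 [A1 v xor [A1 [A2 v]]] and [A2 v]]]]
  [A0 [A1 v xor [A1 v xor [A1 [A1 [A2 v]] and [A2 v]]]]]

7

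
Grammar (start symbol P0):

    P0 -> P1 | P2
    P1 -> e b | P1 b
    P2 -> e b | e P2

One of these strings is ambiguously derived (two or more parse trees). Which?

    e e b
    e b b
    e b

e e b: 1 tree
e b b: 1 tree
e b: 2 trees

e b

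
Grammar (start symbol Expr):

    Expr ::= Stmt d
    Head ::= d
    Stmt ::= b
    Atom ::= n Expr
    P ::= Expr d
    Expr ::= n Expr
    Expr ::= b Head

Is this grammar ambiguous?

Witness: b d

Derivation 1: Expr ⇒ Stmt d ⇒ b d
Derivation 2: Expr ⇒ b Head ⇒ b d

Two distinct leftmost derivations for the same string.

Ambiguous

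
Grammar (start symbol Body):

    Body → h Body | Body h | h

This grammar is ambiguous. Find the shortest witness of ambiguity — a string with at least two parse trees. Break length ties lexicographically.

length 1: no string has ≥2 trees
length 2: h h has 2 parse trees

Two derivations of h h:
  Body ⇒ h Body ⇒ h h
  Body ⇒ Body h ⇒ h h

h h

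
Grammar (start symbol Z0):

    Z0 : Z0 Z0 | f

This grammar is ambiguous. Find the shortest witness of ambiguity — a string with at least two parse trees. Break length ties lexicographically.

f f f

length 1: no string has ≥2 trees
length 2: no string has ≥2 trees
length 3: f f f has 2 parse trees

Two derivations of f f f:
  Z0 ⇒ Z0 Z0 ⇒ Z0 Z0 Z0 ⇒ f Z0 Z0 ⇒ f f Z0 ⇒ f f f
  Z0 ⇒ Z0 Z0 ⇒ f Z0 ⇒ f Z0 Z0 ⇒ f f Z0 ⇒ f f f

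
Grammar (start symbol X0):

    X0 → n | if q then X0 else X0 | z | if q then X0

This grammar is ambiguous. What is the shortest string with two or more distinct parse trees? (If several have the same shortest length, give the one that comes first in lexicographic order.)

if q then if q then n else n

length 1: no string has ≥2 trees
length 4: no string has ≥2 trees
length 6: no string has ≥2 trees
length 7: no string has ≥2 trees
length 9: if q then if q then n else n has 2 parse trees

Two derivations of if q then if q then n else n:
  X0 ⇒ if q then X0 else X0 ⇒ if q then if q then X0 else X0 ⇒ if q then if q then n else X0 ⇒ if q then if q then n else n
  X0 ⇒ if q then X0 ⇒ if q then if q then X0 else X0 ⇒ if q then if q then n else X0 ⇒ if q then if q then n else n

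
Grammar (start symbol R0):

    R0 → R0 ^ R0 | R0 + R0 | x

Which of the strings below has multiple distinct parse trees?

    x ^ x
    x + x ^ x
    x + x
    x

x + x ^ x

x ^ x: 1 tree
x + x ^ x: 2 trees
x + x: 1 tree
x: 1 tree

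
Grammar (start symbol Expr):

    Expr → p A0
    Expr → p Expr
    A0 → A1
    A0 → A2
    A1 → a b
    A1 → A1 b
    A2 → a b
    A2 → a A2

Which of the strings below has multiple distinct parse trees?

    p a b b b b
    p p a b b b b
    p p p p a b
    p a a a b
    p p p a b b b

p p p p a b

p a b b b b: 1 tree
p p a b b b b: 1 tree
p p p p a b: 2 trees
p a a a b: 1 tree
p p p a b b b: 1 tree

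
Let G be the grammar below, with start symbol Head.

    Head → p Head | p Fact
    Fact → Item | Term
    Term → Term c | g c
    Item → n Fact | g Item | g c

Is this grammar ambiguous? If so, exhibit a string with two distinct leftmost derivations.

Witness: p g c

Derivation 1: Head ⇒ p Fact ⇒ p Item ⇒ p g c
Derivation 2: Head ⇒ p Fact ⇒ p Term ⇒ p g c

Two distinct leftmost derivations for the same string.

Ambiguous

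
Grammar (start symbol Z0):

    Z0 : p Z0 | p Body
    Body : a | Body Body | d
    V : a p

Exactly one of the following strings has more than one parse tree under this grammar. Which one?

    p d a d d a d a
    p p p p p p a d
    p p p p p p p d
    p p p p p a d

p d a d d a d a

p d a d d a d a: 132 trees
p p p p p p a d: 1 tree
p p p p p p p d: 1 tree
p p p p p a d: 1 tree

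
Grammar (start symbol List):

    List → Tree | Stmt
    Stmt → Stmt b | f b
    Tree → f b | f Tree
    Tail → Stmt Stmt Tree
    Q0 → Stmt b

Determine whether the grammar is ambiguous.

Witness: f b

Derivation 1: List ⇒ Tree ⇒ f b
Derivation 2: List ⇒ Stmt ⇒ f b

Two distinct leftmost derivations for the same string.

Ambiguous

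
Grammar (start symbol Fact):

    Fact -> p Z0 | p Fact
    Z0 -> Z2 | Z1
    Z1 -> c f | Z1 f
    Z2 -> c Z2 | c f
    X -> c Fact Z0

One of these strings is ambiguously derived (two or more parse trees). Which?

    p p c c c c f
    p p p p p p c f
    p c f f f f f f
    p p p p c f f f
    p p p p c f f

p p p p p p c f

p p c c c c f: 1 tree
p p p p p p c f: 2 trees
p c f f f f f f: 1 tree
p p p p c f f f: 1 tree
p p p p c f f: 1 tree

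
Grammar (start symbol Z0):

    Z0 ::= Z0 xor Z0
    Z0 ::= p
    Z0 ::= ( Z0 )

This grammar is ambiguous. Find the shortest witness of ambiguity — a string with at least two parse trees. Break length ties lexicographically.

length 1: no string has ≥2 trees
length 3: no string has ≥2 trees
length 5: p xor p xor p has 2 parse trees

Two derivations of p xor p xor p:
  Z0 ⇒ Z0 xor Z0 ⇒ Z0 xor Z0 xor Z0 ⇒ p xor Z0 xor Z0 ⇒ p xor p xor Z0 ⇒ p xor p xor p
  Z0 ⇒ Z0 xor Z0 ⇒ p xor Z0 ⇒ p xor Z0 xor Z0 ⇒ p xor p xor Z0 ⇒ p xor p xor p

p xor p xor p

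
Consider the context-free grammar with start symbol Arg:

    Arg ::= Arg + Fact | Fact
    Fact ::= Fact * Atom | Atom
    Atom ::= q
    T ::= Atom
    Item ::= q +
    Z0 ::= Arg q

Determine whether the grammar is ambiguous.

Unambiguous

(T, Item, Z0 are unreachable from Arg, so their rules don't affect L(Arg).) The grammar is stratified — Arg handles '+' (left-recursive), Fact handles '*', Atom atoms. Each operator has a fixed associativity and precedence level, so every string has one parse.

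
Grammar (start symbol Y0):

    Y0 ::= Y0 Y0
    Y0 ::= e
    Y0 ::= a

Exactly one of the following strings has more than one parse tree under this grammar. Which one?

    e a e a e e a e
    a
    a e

e a e a e e a e

e a e a e e a e: 429 trees
a: 1 tree
a e: 1 tree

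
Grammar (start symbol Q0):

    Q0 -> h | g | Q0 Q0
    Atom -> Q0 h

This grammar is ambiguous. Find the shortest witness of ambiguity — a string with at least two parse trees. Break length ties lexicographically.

length 1: no string has ≥2 trees
length 2: no string has ≥2 trees
length 3: g g g has 2 parse trees

Two derivations of g g g:
  Q0 ⇒ Q0 Q0 ⇒ g Q0 ⇒ g Q0 Q0 ⇒ g g Q0 ⇒ g g g
  Q0 ⇒ Q0 Q0 ⇒ Q0 Q0 Q0 ⇒ g Q0 Q0 ⇒ g g Q0 ⇒ g g g

g g g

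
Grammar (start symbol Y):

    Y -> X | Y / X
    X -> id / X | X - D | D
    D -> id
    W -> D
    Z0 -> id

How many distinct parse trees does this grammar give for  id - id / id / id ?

Parse trees for id - id / id / id:
  [Y [Y [X [X [D id]] - [D id]]] / [X id / [X [D id]]]]
  [Y [Y [Y [X [X [D id]] - [D id]]] / [X [D id]]] / [X [D id]]]

2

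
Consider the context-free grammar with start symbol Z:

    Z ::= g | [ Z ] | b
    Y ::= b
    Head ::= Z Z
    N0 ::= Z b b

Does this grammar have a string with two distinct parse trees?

Unambiguous

Only Z is reachable from Z; ignoring the rest: Each string is a nest of matched brackets around a single atom. An opening bracket forces the recursive rule; an atom forces the base rule.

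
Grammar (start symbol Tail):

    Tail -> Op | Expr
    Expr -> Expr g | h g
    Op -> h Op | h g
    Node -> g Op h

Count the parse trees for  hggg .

Parse trees for hggg:
  [Tail [Expr [Expr [Expr h g] g] g]]

1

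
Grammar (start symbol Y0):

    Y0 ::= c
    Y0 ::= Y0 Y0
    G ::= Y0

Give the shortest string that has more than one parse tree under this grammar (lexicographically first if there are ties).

length 1: no string has ≥2 trees
length 2: no string has ≥2 trees
length 3: c c c has 2 parse trees

Two derivations of c c c:
  Y0 ⇒ Y0 Y0 ⇒ c Y0 ⇒ c Y0 Y0 ⇒ c c Y0 ⇒ c c c
  Y0 ⇒ Y0 Y0 ⇒ Y0 Y0 Y0 ⇒ c Y0 Y0 ⇒ c c Y0 ⇒ c c c

c c c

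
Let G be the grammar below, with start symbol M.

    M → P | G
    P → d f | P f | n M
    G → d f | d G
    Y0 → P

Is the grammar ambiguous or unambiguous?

Witness: d f

Derivation 1: M ⇒ P ⇒ d f
Derivation 2: M ⇒ G ⇒ d f

Two distinct leftmost derivations for the same string.

Ambiguous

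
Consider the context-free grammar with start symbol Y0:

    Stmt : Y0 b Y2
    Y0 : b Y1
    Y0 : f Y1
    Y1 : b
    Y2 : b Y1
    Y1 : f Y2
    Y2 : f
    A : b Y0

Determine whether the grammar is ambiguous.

Only Y0, Y1, Y2 are reachable from Y0; ignoring the rest: Each reachable nonterminal has at most one production per leading terminal, and all productions are right-linear; the derivation is determined token-by-token.

Unambiguous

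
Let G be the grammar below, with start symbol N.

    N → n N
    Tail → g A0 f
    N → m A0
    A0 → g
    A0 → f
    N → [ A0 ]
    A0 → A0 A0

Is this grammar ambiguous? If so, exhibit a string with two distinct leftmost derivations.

Ambiguous

Witness: m f f f

Derivation 1: N ⇒ m A0 ⇒ m A0 A0 ⇒ m f A0 ⇒ m f A0 A0 ⇒ m f f A0 ⇒ m f f f
Derivation 2: N ⇒ m A0 ⇒ m A0 A0 ⇒ m A0 A0 A0 ⇒ m f A0 A0 ⇒ m f f A0 ⇒ m f f f

Two distinct leftmost derivations for the same string.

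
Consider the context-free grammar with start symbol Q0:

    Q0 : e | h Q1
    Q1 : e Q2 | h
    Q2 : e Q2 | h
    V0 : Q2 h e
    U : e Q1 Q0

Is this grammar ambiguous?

Unambiguous

(V0, U are unreachable from Q0, so their rules don't affect L(Q0).) The reachable rules are right-linear with at most one rule per (nonterminal, next-terminal) pair. Each input token forces the next rule, so parsing is deterministic.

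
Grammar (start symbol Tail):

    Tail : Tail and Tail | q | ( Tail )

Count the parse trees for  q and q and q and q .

Parse trees for q and q and q and q:
  [Tail [Tail q] and [Tail [Tail q] and [Tail [Tail q] and [Tail q]]]]
  [Tail [Tail q] and [Tail [Tail [Tail q] and [Tail q]] and [Tail q]]]
  [Tail [Tail [Tail q] and [Tail q]] and [Tail [Tail q] and [Tail q]]]
  [Tail [Tail [Tail q] and [Tail [Tail q] and [Tail q]]] and [Tail q]]
  [Tail [Tail [Tail [Tail q] and [Tail q]] and [Tail q]] and [Tail q]]

5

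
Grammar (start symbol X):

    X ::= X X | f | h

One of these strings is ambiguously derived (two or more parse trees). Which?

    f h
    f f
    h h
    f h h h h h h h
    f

f h h h h h h h

f h: 1 tree
f f: 1 tree
h h: 1 tree
f h h h h h h h: 429 trees
f: 1 tree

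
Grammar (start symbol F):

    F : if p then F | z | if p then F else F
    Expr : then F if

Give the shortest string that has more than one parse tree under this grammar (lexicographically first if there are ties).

length 1: no string has ≥2 trees
length 4: no string has ≥2 trees
length 6: no string has ≥2 trees
length 7: no string has ≥2 trees
length 9: if p then if p then z else z has 2 parse trees

Two derivations of if p then if p then z else z:
  F ⇒ if p then F ⇒ if p then if p then F else F ⇒ if p then if p then z else F ⇒ if p then if p then z else z
  F ⇒ if p then F else F ⇒ if p then if p then F else F ⇒ if p then if p then z else F ⇒ if p then if p then z else z

if p then if p then z else z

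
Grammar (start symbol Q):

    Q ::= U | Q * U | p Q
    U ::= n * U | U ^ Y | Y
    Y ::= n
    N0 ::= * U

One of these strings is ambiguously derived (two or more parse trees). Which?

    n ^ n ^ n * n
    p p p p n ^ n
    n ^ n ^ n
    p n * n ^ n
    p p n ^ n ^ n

p n * n ^ n

n ^ n ^ n * n: 1 tree
p p p p n ^ n: 1 tree
n ^ n ^ n: 1 tree
p n * n ^ n: 4 trees
p p n ^ n ^ n: 1 tree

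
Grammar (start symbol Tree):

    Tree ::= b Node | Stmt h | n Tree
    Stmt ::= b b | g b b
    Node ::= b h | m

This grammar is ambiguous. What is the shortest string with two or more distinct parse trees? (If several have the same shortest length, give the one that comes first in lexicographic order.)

length 2: no string has ≥2 trees
length 3: b b h has 2 parse trees

Two derivations of b b h:
  Tree ⇒ b Node ⇒ b b h
  Tree ⇒ Stmt h ⇒ b b h

b b h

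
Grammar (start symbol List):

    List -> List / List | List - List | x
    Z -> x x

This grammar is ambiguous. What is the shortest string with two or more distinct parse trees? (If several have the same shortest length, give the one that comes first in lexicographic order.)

x - x - x

length 1: no string has ≥2 trees
length 3: no string has ≥2 trees
length 5: x - x - x has 2 parse trees

Two derivations of x - x - x:
  List ⇒ List - List ⇒ List - List - List ⇒ x - List - List ⇒ x - x - List ⇒ x - x - x
  List ⇒ List - List ⇒ x - List ⇒ x - List - List ⇒ x - x - List ⇒ x - x - x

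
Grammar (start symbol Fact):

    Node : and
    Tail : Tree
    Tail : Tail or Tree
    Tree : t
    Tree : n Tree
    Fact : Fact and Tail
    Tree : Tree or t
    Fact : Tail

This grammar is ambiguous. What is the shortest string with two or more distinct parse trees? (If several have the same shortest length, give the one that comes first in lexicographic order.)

length 1: no string has ≥2 trees
length 2: no string has ≥2 trees
length 3: t or t has 2 parse trees

Two derivations of t or t:
  Fact ⇒ Tail ⇒ Tree ⇒ Tree or t ⇒ t or t
  Fact ⇒ Tail ⇒ Tail or Tree ⇒ Tree or Tree ⇒ t or Tree ⇒ t or t

t or t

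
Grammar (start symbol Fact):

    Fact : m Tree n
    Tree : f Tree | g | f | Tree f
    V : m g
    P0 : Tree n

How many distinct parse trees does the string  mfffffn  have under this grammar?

Parse trees for mfffffn (showing first 6 of 16):
  [Fact m [Tree f [Tree f [Tree f [Tree f [Tree f]]]]] n]
  [Fact m [Tree f [Tree f [Tree f [Tree [Tree f] f]]]] n]
  [Fact m [Tree f [Tree f [Tree [Tree f [Tree f]] f]]] n]
  [Fact m [Tree f [Tree f [Tree [Tree [Tree f] f] f]]] n]
  [Fact m [Tree f [Tree [Tree f [Tree f [Tree f]]] f]] n]
  [Fact m [Tree f [Tree [Tree f [Tree [Tree f] f]] f]] n]

16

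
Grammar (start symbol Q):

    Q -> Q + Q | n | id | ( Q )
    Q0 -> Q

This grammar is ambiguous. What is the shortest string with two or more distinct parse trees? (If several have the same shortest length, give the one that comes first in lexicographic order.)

length 1: no string has ≥2 trees
length 3: no string has ≥2 trees
length 5: id + id + id has 2 parse trees

Two derivations of id + id + id:
  Q ⇒ Q + Q ⇒ Q + Q + Q ⇒ id + Q + Q ⇒ id + id + Q ⇒ id + id + id
  Q ⇒ Q + Q ⇒ id + Q ⇒ id + Q + Q ⇒ id + id + Q ⇒ id + id + id

id + id + id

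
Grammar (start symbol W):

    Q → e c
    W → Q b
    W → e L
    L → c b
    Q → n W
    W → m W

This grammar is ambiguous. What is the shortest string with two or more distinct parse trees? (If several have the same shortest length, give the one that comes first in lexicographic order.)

e c b

length 3: e c b has 2 parse trees

Two derivations of e c b:
  W ⇒ Q b ⇒ e c b
  W ⇒ e L ⇒ e c b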